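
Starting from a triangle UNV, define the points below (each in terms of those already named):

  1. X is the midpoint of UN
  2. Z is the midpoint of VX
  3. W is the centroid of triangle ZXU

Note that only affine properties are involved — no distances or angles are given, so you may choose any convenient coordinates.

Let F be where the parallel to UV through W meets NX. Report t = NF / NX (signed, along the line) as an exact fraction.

t = 3/2

Set U = (0, 0), N = (1, 0), V = (0, 1); any affine frame gives the same invariant.
1. X is the midpoint of UN ⇒ X = (1/2, 0)
2. Z is the midpoint of VX ⇒ Z = (1/4, 1/2)
3. W is the centroid of triangle ZXU ⇒ W = (1/4, 1/6)
through W parallel to UV: direction (0, 1); meets NX at F = (1/4, 0)
F = N + t·(X−N) with t = 3/2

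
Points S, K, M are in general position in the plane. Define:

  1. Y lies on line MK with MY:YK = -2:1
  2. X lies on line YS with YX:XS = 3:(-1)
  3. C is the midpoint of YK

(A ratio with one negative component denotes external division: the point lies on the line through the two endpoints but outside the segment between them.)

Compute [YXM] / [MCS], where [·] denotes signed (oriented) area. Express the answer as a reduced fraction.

[YXM]:[MCS] = 2

Choose coordinates S = (0, 0), K = (1, 0), M = (0, 1).
1. Y lies on line MK with MY:YK = -2:1 ⇒ Y = (2, -1)
2. X lies on line YS with YX:XS = 3:(-1) ⇒ X = (-1, 1/2)
3. C is the midpoint of YK ⇒ C = (3/2, -1/2)
2·[YXM] = -3, 2·[MCS] = -3/2
[YXM]:[MCS] = -3:-3/2 = 2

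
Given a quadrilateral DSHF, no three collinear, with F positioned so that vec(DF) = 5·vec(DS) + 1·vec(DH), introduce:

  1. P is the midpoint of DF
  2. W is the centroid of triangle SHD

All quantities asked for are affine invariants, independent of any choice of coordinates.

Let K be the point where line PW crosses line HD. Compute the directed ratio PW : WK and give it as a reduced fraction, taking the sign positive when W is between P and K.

PW:WK = 13/2

Set D = (0, 0), S = (1, 0), H = (0, 1), F = (5, 1); any affine frame gives the same invariant.
1. P is the midpoint of DF ⇒ P = (5/2, 1/2)
2. W is the centroid of triangle SHD ⇒ W = (1/3, 1/3)
line PW meets HD at K = (0, 4/13)
W = P + t·(K−P) with t = 13/15, so PW:WK = 13/15:2/15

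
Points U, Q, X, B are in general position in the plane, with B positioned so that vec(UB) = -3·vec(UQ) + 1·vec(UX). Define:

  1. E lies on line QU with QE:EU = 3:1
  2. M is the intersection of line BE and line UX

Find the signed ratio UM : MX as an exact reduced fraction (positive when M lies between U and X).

UM:MX = 1/12

Choose coordinates U = (0, 0), Q = (1, 0), X = (0, 1), B = (-3, 1).
1. E lies on line QU with QE:EU = 3:1 ⇒ E = (1/4, 0)
2. M is the intersection of line BE and line UX ⇒ M = (0, 1/13)
M = U + t·(X−U) with t = 1/13, so UM:MX = t:(1−t) = 1/13:12/13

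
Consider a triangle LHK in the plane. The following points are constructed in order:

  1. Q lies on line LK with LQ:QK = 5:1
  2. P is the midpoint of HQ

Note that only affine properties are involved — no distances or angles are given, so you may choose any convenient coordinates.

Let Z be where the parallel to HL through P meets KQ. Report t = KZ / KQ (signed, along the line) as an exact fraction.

Assign L = (0, 0), H = (1, 0), K = (0, 1) — the answer is frame-independent, so this choice is without loss of generality.
1. Q lies on line LK with LQ:QK = 5:1 ⇒ Q = (0, 5/6)
2. P is the midpoint of HQ ⇒ P = (1/2, 5/12)
through P parallel to HL: direction (-1, 0); meets KQ at Z = (0, 5/12)
Z = K + t·(Q−K) with t = 7/2

t = 7/2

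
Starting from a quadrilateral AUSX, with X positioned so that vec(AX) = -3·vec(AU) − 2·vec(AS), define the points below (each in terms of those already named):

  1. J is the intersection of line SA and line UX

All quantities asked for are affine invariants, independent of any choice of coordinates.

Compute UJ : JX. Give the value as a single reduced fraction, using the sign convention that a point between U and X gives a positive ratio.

UJ:JX = 1/3

Assign A = (0, 0), U = (1, 0), S = (0, 1), X = (-3, -2) — the answer is frame-independent, so this choice is without loss of generality.
1. J is the intersection of line SA and line UX ⇒ J = (0, -1/2)
J = U + t·(X−U) with t = 1/4, so UJ:JX = t:(1−t) = 1/4:3/4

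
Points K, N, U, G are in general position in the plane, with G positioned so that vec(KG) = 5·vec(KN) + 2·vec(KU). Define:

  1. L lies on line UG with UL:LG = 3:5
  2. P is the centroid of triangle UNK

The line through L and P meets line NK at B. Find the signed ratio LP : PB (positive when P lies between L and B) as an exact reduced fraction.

Set K = (0, 0), N = (1, 0), U = (0, 1), G = (5, 2); any affine frame gives the same invariant.
1. L lies on line UG with UL:LG = 3:5 ⇒ L = (15/8, 11/8)
2. P is the centroid of triangle UNK ⇒ P = (1/3, 1/3)
line LP meets NK at B = (-4/25, 0)
P = L + t·(B−L) with t = 25/33, so LP:PB = 25/33:8/33

LP:PB = 25/8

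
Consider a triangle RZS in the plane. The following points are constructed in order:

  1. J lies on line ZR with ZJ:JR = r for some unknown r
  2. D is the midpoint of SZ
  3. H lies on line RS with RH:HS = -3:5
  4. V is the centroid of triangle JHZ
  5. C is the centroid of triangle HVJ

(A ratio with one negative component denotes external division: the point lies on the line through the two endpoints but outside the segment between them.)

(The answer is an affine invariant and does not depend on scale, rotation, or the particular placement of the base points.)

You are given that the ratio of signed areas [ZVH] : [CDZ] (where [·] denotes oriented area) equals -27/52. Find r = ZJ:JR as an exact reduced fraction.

Assign R = (0, 0), Z = (1, 0), S = (0, 1) — the answer is frame-independent, so this choice is without loss of generality.
1. With ZJ:JR = r, write λ = r/(r+1) so J = Z + λ·(R−Z); J is affine-linear in λ
2. D is the midpoint of SZ ⇒ D = (1/2, 1/2)
3. H lies on line RS with RH:HS = -3:5 ⇒ H = (0, -3/2)
4. V is the centroid of triangle JHZ ⇒ V is an affine combination of earlier points and hence also affine-linear in λ
5. C is the centroid of triangle HVJ ⇒ C is an affine combination of earlier points and hence also affine-linear in λ
Every point depending on J is an affine combination of J and λ-independent points, so each such coordinate is linear in λ; the λ² term in each signed area is a multiple of (R−Z)×(R−Z) = 0, so 2·[ZVH] and 2·[CDZ] are each linear in λ. Evaluating at λ=0 and λ=1:
  2·[ZVH] = 1/2·λ,   2·[CDZ] = -2/9·λ − 5/9
So [ZVH]:[CDZ] = (1/2·λ) / (-2/9·λ − 5/9). Setting this equal to -27/52:
  1/2·λ = -27/52·(-2/9·λ − 5/9)  ⇒  λ = 3/4
Then r = λ/(1−λ) = (3/4)/(1/4) = 3. Check: with r = 3, J = (1/4, 0) and [ZVH]:[CDZ] = -27/52 as required.

r = 3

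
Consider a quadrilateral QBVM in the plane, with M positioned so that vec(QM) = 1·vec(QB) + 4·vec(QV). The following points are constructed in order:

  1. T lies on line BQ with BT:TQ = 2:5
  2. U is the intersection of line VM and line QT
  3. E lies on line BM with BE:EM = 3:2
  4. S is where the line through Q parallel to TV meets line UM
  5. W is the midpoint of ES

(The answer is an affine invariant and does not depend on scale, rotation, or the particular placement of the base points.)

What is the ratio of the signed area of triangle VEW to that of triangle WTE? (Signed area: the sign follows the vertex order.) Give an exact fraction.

[VEW]:[WTE] = -28/181

Assign Q = (0, 0), B = (1, 0), V = (0, 1), M = (1, 4) — the answer is frame-independent, so this choice is without loss of generality.
1. T lies on line BQ with BT:TQ = 2:5 ⇒ T = (5/7, 0)
2. U is the intersection of line VM and line QT ⇒ U = (-1/3, 0)
3. E lies on line BM with BE:EM = 3:2 ⇒ E = (1, 12/5)
4. S is where the line through Q parallel to TV meets line UM ⇒ S = (-5/22, 7/22)
5. W is the midpoint of ES ⇒ W = (17/44, 299/220)
2·[VEW] = -2/11, 2·[WTE] = 181/154
[VEW]:[WTE] = -2/11:181/154 = -28/181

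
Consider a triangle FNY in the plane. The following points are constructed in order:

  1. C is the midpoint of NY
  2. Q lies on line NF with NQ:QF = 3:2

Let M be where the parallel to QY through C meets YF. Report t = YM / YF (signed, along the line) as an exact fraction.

t = -3/4

Assign F = (0, 0), N = (1, 0), Y = (0, 1) — the answer is frame-independent, so this choice is without loss of generality.
1. C is the midpoint of NY ⇒ C = (1/2, 1/2)
2. Q lies on line NF with NQ:QF = 3:2 ⇒ Q = (2/5, 0)
through C parallel to QY: direction (-2/5, 1); meets YF at M = (0, 7/4)
M = Y + t·(F−Y) with t = -3/4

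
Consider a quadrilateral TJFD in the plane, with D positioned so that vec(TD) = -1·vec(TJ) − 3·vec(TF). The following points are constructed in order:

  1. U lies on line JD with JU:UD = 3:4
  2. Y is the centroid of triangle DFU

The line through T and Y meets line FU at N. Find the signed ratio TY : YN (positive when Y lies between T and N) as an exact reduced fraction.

TY:YN = -17/20

Choose coordinates T = (0, 0), J = (1, 0), F = (0, 1), D = (-1, -3).
1. U lies on line JD with JU:UD = 3:4 ⇒ U = (1/7, -9/7)
2. Y is the centroid of triangle DFU ⇒ Y = (-2/7, -23/21)
line TY meets FU at N = (6/119, 23/119)
Y = T + t·(N−T) with t = -17/3, so TY:YN = -17/3:20/3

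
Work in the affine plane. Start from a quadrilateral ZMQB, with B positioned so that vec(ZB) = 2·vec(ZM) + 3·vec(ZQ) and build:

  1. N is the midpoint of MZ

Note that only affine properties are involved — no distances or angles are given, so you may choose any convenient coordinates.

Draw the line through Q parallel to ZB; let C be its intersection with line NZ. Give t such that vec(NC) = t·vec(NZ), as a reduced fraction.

t = 7/3

Choose coordinates Z = (0, 0), M = (1, 0), Q = (0, 1), B = (2, 3).
1. N is the midpoint of MZ ⇒ N = (1/2, 0)
through Q parallel to ZB: direction (2, 3); meets NZ at C = (-2/3, 0)
C = N + t·(Z−N) with t = 7/3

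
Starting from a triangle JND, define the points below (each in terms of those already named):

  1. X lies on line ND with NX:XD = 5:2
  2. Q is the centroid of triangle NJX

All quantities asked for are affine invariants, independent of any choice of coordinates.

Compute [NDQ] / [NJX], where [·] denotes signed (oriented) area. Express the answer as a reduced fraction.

[NDQ]:[NJX] = -7/15

Choose coordinates J = (0, 0), N = (1, 0), D = (0, 1).
1. X lies on line ND with NX:XD = 5:2 ⇒ X = (2/7, 5/7)
2. Q is the centroid of triangle NJX ⇒ Q = (3/7, 5/21)
2·[NDQ] = 1/3, 2·[NJX] = -5/7
[NDQ]:[NJX] = 1/3:-5/7 = -7/15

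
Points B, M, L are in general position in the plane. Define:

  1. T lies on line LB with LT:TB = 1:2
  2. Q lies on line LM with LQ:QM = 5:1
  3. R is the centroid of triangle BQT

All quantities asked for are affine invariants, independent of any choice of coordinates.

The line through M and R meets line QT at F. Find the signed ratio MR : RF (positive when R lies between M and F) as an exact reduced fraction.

Assign B = (0, 0), M = (1, 0), L = (0, 1) — the answer is frame-independent, so this choice is without loss of generality.
1. T lies on line LB with LT:TB = 1:2 ⇒ T = (0, 2/3)
2. Q lies on line LM with LQ:QM = 5:1 ⇒ Q = (5/6, 1/6)
3. R is the centroid of triangle BQT ⇒ R = (5/18, 5/18)
line MR meets QT at F = (55/42, -5/42)
R = M + t·(F−M) with t = -7/3, so MR:RF = -7/3:10/3

MR:RF = -7/10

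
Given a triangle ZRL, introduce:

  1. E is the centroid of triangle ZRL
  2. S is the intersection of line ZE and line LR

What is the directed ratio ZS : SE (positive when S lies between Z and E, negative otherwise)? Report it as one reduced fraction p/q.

Set Z = (0, 0), R = (1, 0), L = (0, 1); any affine frame gives the same invariant.
1. E is the centroid of triangle ZRL ⇒ E = (1/3, 1/3)
2. S is the intersection of line ZE and line LR ⇒ S = (1/2, 1/2)
S = Z + t·(E−Z) with t = 3/2, so ZS:SE = t:(1−t) = 3/2:-1/2

ZS:SE = -3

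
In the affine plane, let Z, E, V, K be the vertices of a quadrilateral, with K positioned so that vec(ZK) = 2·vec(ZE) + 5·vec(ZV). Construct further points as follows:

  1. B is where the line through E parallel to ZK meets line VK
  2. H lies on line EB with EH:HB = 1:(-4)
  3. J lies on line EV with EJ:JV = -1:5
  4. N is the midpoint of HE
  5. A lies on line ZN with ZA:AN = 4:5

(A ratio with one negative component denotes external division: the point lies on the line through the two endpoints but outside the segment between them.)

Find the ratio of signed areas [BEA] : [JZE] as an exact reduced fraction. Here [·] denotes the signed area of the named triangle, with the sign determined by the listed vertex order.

Assign Z = (0, 0), E = (1, 0), V = (0, 1), K = (2, 5) — the answer is frame-independent, so this choice is without loss of generality.
1. B is where the line through E parallel to ZK meets line VK ⇒ B = (7, 15)
2. H lies on line EB with EH:HB = 1:(-4) ⇒ H = (-1, -5)
3. J lies on line EV with EJ:JV = -1:5 ⇒ J = (5/4, -1/4)
4. N is the midpoint of HE ⇒ N = (0, -5/2)
5. A lies on line ZN with ZA:AN = 4:5 ⇒ A = (0, -10/9)
2·[BEA] = -25/3, 2·[JZE] = -1/4
[BEA]:[JZE] = -25/3:-1/4 = 100/3

[BEA]:[JZE] = 100/3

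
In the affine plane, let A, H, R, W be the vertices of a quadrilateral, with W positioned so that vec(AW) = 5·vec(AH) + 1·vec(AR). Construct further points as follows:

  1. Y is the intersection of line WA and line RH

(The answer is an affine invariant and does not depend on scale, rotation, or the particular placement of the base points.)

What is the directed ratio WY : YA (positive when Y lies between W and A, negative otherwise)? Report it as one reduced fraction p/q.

Choose coordinates A = (0, 0), H = (1, 0), R = (0, 1), W = (5, 1).
1. Y is the intersection of line WA and line RH ⇒ Y = (5/6, 1/6)
Y = W + t·(A−W) with t = 5/6, so WY:YA = t:(1−t) = 5/6:1/6

WY:YA = 5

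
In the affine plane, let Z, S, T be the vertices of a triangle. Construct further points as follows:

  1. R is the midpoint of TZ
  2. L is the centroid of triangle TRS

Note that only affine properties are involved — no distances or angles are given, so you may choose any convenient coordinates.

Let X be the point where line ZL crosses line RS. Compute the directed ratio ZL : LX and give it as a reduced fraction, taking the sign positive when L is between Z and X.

ZL:LX = -4

Assign Z = (0, 0), S = (1, 0), T = (0, 1) — the answer is frame-independent, so this choice is without loss of generality.
1. R is the midpoint of TZ ⇒ R = (0, 1/2)
2. L is the centroid of triangle TRS ⇒ L = (1/3, 1/2)
line ZL meets RS at X = (1/4, 3/8)
L = Z + t·(X−Z) with t = 4/3, so ZL:LX = 4/3:-1/3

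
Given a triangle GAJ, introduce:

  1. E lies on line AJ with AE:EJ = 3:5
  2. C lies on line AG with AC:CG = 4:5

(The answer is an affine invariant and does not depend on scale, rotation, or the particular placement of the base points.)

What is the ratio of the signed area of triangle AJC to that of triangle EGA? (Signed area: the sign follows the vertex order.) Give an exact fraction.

[AJC]:[EGA] = 32/27

Work in coordinates with G = (0, 0), A = (1, 0), J = (0, 1).
1. E lies on line AJ with AE:EJ = 3:5 ⇒ E = (5/8, 3/8)
2. C lies on line AG with AC:CG = 4:5 ⇒ C = (5/9, 0)
2·[AJC] = 4/9, 2·[EGA] = 3/8
[AJC]:[EGA] = 4/9:3/8 = 32/27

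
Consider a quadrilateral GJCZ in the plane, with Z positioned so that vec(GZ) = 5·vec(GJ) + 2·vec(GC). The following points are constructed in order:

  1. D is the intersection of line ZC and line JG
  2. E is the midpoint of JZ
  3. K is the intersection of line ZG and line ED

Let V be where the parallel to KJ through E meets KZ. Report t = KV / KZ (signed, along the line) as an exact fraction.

t = 1/2

Work in coordinates with G = (0, 0), J = (1, 0), C = (0, 1), Z = (5, 2).
1. D is the intersection of line ZC and line JG ⇒ D = (-5, 0)
2. E is the midpoint of JZ ⇒ E = (3, 1)
3. K is the intersection of line ZG and line ED ⇒ K = (25/11, 10/11)
through E parallel to KJ: direction (-14/11, -10/11); meets KZ at V = (40/11, 16/11)
V = K + t·(Z−K) with t = 1/2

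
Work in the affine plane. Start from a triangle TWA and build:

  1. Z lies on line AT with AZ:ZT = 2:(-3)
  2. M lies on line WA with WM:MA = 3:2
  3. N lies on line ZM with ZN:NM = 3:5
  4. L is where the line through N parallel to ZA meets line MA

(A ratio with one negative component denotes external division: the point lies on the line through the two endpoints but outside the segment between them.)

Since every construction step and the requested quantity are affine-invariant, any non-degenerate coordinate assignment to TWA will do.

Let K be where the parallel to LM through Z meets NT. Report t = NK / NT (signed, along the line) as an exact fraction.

t = -1/3

Set T = (0, 0), W = (1, 0), A = (0, 1); any affine frame gives the same invariant.
1. Z lies on line AT with AZ:ZT = 2:(-3) ⇒ Z = (0, 3)
2. M lies on line WA with WM:MA = 3:2 ⇒ M = (2/5, 3/5)
3. N lies on line ZM with ZN:NM = 3:5 ⇒ N = (3/20, 21/10)
4. L is where the line through N parallel to ZA meets line MA ⇒ L = (3/20, 17/20)
through Z parallel to LM: direction (1/4, -1/4); meets NT at K = (1/5, 14/5)
K = N + t·(T−N) with t = -1/3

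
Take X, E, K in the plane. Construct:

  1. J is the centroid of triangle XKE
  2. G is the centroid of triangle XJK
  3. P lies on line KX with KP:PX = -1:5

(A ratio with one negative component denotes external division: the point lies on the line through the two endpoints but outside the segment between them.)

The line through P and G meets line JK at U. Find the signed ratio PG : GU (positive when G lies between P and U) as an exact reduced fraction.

PG:GU = -7/4

Choose coordinates X = (0, 0), E = (1, 0), K = (0, 1).
1. J is the centroid of triangle XKE ⇒ J = (1/3, 1/3)
2. G is the centroid of triangle XJK ⇒ G = (1/9, 4/9)
3. P lies on line KX with KP:PX = -1:5 ⇒ P = (0, 5/4)
line PG meets JK at U = (1/21, 19/21)
G = P + t·(U−P) with t = 7/3, so PG:GU = 7/3:-4/3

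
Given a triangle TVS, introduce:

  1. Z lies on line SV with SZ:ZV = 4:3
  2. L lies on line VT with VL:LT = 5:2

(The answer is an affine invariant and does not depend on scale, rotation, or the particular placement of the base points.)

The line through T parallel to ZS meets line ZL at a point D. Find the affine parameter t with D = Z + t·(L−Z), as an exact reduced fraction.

Work in coordinates with T = (0, 0), V = (1, 0), S = (0, 1).
1. Z lies on line SV with SZ:ZV = 4:3 ⇒ Z = (4/7, 3/7)
2. L lies on line VT with VL:LT = 5:2 ⇒ L = (2/7, 0)
through T parallel to ZS: direction (-4/7, 4/7); meets ZL at D = (6/35, -6/35)
D = Z + t·(L−Z) with t = 7/5

t = 7/5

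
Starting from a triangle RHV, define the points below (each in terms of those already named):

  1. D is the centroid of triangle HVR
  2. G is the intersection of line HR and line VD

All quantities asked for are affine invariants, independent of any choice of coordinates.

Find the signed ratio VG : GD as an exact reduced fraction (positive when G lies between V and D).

Work in coordinates with R = (0, 0), H = (1, 0), V = (0, 1).
1. D is the centroid of triangle HVR ⇒ D = (1/3, 1/3)
2. G is the intersection of line HR and line VD ⇒ G = (1/2, 0)
G = V + t·(D−V) with t = 3/2, so VG:GD = t:(1−t) = 3/2:-1/2

VG:GD = -3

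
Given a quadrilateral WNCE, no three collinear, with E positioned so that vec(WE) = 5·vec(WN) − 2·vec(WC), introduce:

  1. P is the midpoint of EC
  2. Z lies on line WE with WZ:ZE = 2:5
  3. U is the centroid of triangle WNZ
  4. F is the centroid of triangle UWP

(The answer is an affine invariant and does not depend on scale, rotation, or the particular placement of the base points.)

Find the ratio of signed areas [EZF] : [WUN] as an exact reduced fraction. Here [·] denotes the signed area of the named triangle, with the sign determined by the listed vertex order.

Set W = (0, 0), N = (1, 0), C = (0, 1), E = (5, -2); any affine frame gives the same invariant.
1. P is the midpoint of EC ⇒ P = (5/2, -1/2)
2. Z lies on line WE with WZ:ZE = 2:5 ⇒ Z = (10/7, -4/7)
3. U is the centroid of triangle WNZ ⇒ U = (17/21, -4/21)
4. F is the centroid of triangle UWP ⇒ F = (139/126, -29/126)
2·[EZF] = -95/126, 2·[WUN] = 4/21
[EZF]:[WUN] = -95/126:4/21 = -95/24

[EZF]:[WUN] = -95/24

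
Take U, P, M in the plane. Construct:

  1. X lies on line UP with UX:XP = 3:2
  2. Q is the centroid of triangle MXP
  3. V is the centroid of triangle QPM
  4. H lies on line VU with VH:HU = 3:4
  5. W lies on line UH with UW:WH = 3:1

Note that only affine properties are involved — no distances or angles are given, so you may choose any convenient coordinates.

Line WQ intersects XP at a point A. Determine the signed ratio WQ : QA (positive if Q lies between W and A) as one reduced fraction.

WQ:QA = -3/7

Work in coordinates with U = (0, 0), P = (1, 0), M = (0, 1).
1. X lies on line UP with UX:XP = 3:2 ⇒ X = (3/5, 0)
2. Q is the centroid of triangle MXP ⇒ Q = (8/15, 1/3)
3. V is the centroid of triangle QPM ⇒ V = (23/45, 4/9)
4. H lies on line VU with VH:HU = 3:4 ⇒ H = (92/315, 16/63)
5. W lies on line UH with UW:WH = 3:1 ⇒ W = (23/105, 4/21)
line WQ meets XP at A = (-1/5, 0)
Q = W + t·(A−W) with t = -3/4, so WQ:QA = -3/4:7/4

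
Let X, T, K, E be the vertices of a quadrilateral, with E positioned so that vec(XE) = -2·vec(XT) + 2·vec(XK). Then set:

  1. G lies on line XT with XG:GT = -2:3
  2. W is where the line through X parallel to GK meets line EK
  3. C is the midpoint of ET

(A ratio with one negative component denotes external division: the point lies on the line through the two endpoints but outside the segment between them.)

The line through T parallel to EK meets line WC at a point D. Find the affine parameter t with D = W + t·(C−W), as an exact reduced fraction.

t = 2

Work in coordinates with X = (0, 0), T = (1, 0), K = (0, 1), E = (-2, 2).
1. G lies on line XT with XG:GT = -2:3 ⇒ G = (-2, 0)
2. W is where the line through X parallel to GK meets line EK ⇒ W = (1, 1/2)
3. C is the midpoint of ET ⇒ C = (-1/2, 1)
through T parallel to EK: direction (2, -1); meets WC at D = (-2, 3/2)
D = W + t·(C−W) with t = 2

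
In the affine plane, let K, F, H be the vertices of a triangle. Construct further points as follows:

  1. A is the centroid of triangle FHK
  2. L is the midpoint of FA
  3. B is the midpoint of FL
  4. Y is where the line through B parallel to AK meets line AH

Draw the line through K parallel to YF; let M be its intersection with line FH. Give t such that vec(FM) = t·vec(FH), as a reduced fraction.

t = 2/7

Assign K = (0, 0), F = (1, 0), H = (0, 1) — the answer is frame-independent, so this choice is without loss of generality.
1. A is the centroid of triangle FHK ⇒ A = (1/3, 1/3)
2. L is the midpoint of FA ⇒ L = (2/3, 1/6)
3. B is the midpoint of FL ⇒ B = (5/6, 1/12)
4. Y is where the line through B parallel to AK meets line AH ⇒ Y = (7/12, -1/6)
through K parallel to YF: direction (5/12, 1/6); meets FH at M = (5/7, 2/7)
M = F + t·(H−F) with t = 2/7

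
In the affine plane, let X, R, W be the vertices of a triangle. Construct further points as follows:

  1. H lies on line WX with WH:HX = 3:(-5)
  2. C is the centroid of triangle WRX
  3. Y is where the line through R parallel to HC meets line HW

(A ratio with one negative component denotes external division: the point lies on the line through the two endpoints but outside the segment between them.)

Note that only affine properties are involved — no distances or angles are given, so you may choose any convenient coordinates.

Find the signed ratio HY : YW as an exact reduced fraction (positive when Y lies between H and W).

HY:YW = -8/11

Assign X = (0, 0), R = (1, 0), W = (0, 1) — the answer is frame-independent, so this choice is without loss of generality.
1. H lies on line WX with WH:HX = 3:(-5) ⇒ H = (0, 5/2)
2. C is the centroid of triangle WRX ⇒ C = (1/3, 1/3)
3. Y is where the line through R parallel to HC meets line HW ⇒ Y = (0, 13/2)
Y = H + t·(W−H) with t = -8/3, so HY:YW = t:(1−t) = -8/3:11/3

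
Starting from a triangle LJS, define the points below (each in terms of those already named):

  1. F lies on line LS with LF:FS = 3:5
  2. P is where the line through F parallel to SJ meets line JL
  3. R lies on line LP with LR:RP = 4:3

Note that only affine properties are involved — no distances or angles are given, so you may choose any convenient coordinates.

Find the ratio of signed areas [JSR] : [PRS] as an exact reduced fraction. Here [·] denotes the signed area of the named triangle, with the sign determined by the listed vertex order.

Work in coordinates with L = (0, 0), J = (1, 0), S = (0, 1).
1. F lies on line LS with LF:FS = 3:5 ⇒ F = (0, 3/8)
2. P is where the line through F parallel to SJ meets line JL ⇒ P = (3/8, 0)
3. R lies on line LP with LR:RP = 4:3 ⇒ R = (3/14, 0)
2·[JSR] = 11/14, 2·[PRS] = -9/56
[JSR]:[PRS] = 11/14:-9/56 = -44/9

[JSR]:[PRS] = -44/9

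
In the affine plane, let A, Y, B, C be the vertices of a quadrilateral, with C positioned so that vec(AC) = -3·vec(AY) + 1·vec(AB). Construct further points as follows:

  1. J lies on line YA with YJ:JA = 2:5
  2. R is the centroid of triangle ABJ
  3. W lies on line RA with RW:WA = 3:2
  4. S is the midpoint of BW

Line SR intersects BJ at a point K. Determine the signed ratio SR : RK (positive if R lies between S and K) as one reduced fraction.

Work in coordinates with A = (0, 0), Y = (1, 0), B = (0, 1), C = (-3, 1).
1. J lies on line YA with YJ:JA = 2:5 ⇒ J = (5/7, 0)
2. R is the centroid of triangle ABJ ⇒ R = (5/21, 1/3)
3. W lies on line RA with RW:WA = 3:2 ⇒ W = (2/21, 2/15)
4. S is the midpoint of BW ⇒ S = (1/21, 17/30)
line SR meets BJ at K = (15/7, -2)
R = S + t·(K−S) with t = 1/11, so SR:RK = 1/11:10/11

SR:RK = 1/10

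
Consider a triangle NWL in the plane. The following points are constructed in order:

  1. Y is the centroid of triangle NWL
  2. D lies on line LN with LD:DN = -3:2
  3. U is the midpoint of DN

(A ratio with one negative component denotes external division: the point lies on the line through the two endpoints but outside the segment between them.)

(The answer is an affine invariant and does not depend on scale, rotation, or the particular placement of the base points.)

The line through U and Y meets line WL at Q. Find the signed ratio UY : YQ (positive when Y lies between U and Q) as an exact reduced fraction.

Assign N = (0, 0), W = (1, 0), L = (0, 1) — the answer is frame-independent, so this choice is without loss of generality.
1. Y is the centroid of triangle NWL ⇒ Y = (1/3, 1/3)
2. D lies on line LN with LD:DN = -3:2 ⇒ D = (0, -2)
3. U is the midpoint of DN ⇒ U = (0, -1)
line UY meets WL at Q = (2/5, 3/5)
Y = U + t·(Q−U) with t = 5/6, so UY:YQ = 5/6:1/6

UY:YQ = 5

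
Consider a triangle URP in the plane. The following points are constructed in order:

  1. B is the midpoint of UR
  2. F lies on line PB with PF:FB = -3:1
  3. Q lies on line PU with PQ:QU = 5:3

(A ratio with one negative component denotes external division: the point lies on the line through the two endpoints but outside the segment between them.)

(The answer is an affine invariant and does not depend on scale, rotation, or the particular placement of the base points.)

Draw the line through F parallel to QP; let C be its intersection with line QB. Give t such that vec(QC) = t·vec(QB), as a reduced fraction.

Work in coordinates with U = (0, 0), R = (1, 0), P = (0, 1).
1. B is the midpoint of UR ⇒ B = (1/2, 0)
2. F lies on line PB with PF:FB = -3:1 ⇒ F = (3/4, -1/2)
3. Q lies on line PU with PQ:QU = 5:3 ⇒ Q = (0, 3/8)
through F parallel to QP: direction (0, 5/8); meets QB at C = (3/4, -3/16)
C = Q + t·(B−Q) with t = 3/2

t = 3/2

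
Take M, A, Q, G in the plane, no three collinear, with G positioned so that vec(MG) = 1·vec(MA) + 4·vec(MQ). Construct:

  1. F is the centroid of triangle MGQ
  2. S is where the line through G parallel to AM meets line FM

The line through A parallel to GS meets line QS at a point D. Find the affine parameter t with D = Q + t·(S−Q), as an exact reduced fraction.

t = -1/3

Assign M = (0, 0), A = (1, 0), Q = (0, 1), G = (1, 4) — the answer is frame-independent, so this choice is without loss of generality.
1. F is the centroid of triangle MGQ ⇒ F = (1/3, 5/3)
2. S is where the line through G parallel to AM meets line FM ⇒ S = (4/5, 4)
through A parallel to GS: direction (-1/5, 0); meets QS at D = (-4/15, 0)
D = Q + t·(S−Q) with t = -1/3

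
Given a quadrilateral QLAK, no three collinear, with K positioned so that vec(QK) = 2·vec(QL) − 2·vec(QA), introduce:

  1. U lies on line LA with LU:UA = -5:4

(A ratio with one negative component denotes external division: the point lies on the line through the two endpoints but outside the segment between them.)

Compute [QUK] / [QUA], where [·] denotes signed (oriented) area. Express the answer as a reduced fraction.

[QUK]:[QUA] = 1/2

Work in coordinates with Q = (0, 0), L = (1, 0), A = (0, 1), K = (2, -2).
1. U lies on line LA with LU:UA = -5:4 ⇒ U = (-4, 5)
2·[QUK] = -2, 2·[QUA] = -4
[QUK]:[QUA] = -2:-4 = 1/2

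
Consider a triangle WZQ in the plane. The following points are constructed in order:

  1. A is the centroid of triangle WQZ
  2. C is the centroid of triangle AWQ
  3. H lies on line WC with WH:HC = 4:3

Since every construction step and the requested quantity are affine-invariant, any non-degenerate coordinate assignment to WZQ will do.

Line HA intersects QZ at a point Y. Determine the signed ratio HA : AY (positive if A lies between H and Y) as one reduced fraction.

Choose coordinates W = (0, 0), Z = (1, 0), Q = (0, 1).
1. A is the centroid of triangle WQZ ⇒ A = (1/3, 1/3)
2. C is the centroid of triangle AWQ ⇒ C = (1/9, 4/9)
3. H lies on line WC with WH:HC = 4:3 ⇒ H = (4/63, 16/63)
line HA meets QZ at Y = (13/22, 9/22)
A = H + t·(Y−H) with t = 22/43, so HA:AY = 22/43:21/43

HA:AY = 22/21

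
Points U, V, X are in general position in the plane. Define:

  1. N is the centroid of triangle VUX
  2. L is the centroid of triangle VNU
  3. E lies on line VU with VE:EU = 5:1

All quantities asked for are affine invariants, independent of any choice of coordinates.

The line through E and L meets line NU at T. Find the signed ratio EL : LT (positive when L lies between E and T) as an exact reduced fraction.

Set U = (0, 0), V = (1, 0), X = (0, 1); any affine frame gives the same invariant.
1. N is the centroid of triangle VUX ⇒ N = (1/3, 1/3)
2. L is the centroid of triangle VNU ⇒ L = (4/9, 1/9)
3. E lies on line VU with VE:EU = 5:1 ⇒ E = (1/6, 0)
line EL meets NU at T = (-1/9, -1/9)
L = E + t·(T−E) with t = -1, so EL:LT = -1:2

EL:LT = -1/2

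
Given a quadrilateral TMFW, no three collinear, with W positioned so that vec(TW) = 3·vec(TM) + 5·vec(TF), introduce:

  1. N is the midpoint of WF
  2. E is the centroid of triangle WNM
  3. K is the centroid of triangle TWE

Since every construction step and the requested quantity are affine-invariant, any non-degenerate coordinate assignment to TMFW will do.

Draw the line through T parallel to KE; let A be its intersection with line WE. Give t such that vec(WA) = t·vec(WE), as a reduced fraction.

t = 2

Choose coordinates T = (0, 0), M = (1, 0), F = (0, 1), W = (3, 5).
1. N is the midpoint of WF ⇒ N = (3/2, 3)
2. E is the centroid of triangle WNM ⇒ E = (11/6, 8/3)
3. K is the centroid of triangle TWE ⇒ K = (29/18, 23/9)
through T parallel to KE: direction (2/9, 1/9); meets WE at A = (2/3, 1/3)
A = W + t·(E−W) with t = 2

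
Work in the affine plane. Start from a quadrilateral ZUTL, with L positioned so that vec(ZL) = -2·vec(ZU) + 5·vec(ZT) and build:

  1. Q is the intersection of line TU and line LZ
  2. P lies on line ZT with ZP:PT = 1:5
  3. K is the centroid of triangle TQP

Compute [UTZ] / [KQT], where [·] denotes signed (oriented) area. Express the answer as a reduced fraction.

Work in coordinates with Z = (0, 0), U = (1, 0), T = (0, 1), L = (-2, 5).
1. Q is the intersection of line TU and line LZ ⇒ Q = (-2/3, 5/3)
2. P lies on line ZT with ZP:PT = 1:5 ⇒ P = (0, 1/6)
3. K is the centroid of triangle TQP ⇒ K = (-2/9, 17/18)
2·[UTZ] = 1, 2·[KQT] = -5/27
[UTZ]:[KQT] = 1:-5/27 = -27/5

[UTZ]:[KQT] = -27/5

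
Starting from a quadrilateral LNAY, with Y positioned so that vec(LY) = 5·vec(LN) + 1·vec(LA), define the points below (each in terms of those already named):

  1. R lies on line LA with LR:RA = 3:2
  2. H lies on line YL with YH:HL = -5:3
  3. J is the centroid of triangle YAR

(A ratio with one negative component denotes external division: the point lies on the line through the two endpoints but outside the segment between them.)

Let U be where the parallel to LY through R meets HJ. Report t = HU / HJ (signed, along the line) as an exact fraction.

t = 9/8

Work in coordinates with L = (0, 0), N = (1, 0), A = (0, 1), Y = (5, 1).
1. R lies on line LA with LR:RA = 3:2 ⇒ R = (0, 3/5)
2. H lies on line YL with YH:HL = -5:3 ⇒ H = (-15/2, -3/2)
3. J is the centroid of triangle YAR ⇒ J = (5/3, 13/15)
through R parallel to LY: direction (5, 1); meets HJ at U = (45/16, 93/80)
U = H + t·(J−H) with t = 9/8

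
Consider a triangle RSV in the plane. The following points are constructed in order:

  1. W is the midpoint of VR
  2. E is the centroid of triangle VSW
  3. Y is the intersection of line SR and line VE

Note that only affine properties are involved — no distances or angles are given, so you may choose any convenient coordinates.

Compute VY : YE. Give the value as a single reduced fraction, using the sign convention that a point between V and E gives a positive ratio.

VY:YE = -2

Assign R = (0, 0), S = (1, 0), V = (0, 1) — the answer is frame-independent, so this choice is without loss of generality.
1. W is the midpoint of VR ⇒ W = (0, 1/2)
2. E is the centroid of triangle VSW ⇒ E = (1/3, 1/2)
3. Y is the intersection of line SR and line VE ⇒ Y = (2/3, 0)
Y = V + t·(E−V) with t = 2, so VY:YE = t:(1−t) = 2:-1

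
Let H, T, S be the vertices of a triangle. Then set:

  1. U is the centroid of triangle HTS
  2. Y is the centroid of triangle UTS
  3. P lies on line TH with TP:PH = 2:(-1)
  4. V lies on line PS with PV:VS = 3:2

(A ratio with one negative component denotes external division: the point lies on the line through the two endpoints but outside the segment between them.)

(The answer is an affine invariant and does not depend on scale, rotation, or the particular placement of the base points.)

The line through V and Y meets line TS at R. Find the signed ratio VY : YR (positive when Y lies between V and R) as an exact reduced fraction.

VY:YR = 31/5

Choose coordinates H = (0, 0), T = (1, 0), S = (0, 1).
1. U is the centroid of triangle HTS ⇒ U = (1/3, 1/3)
2. Y is the centroid of triangle UTS ⇒ Y = (4/9, 4/9)
3. P lies on line TH with TP:PH = 2:(-1) ⇒ P = (-1, 0)
4. V lies on line PS with PV:VS = 3:2 ⇒ V = (-2/5, 3/5)
line VY meets TS at R = (18/31, 13/31)
Y = V + t·(R−V) with t = 31/36, so VY:YR = 31/36:5/36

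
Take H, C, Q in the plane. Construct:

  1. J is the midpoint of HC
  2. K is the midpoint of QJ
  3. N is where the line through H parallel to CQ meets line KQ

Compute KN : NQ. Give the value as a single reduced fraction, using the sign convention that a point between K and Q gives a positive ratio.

Work in coordinates with H = (0, 0), C = (1, 0), Q = (0, 1).
1. J is the midpoint of HC ⇒ J = (1/2, 0)
2. K is the midpoint of QJ ⇒ K = (1/4, 1/2)
3. N is where the line through H parallel to CQ meets line KQ ⇒ N = (1, -1)
N = K + t·(Q−K) with t = -3, so KN:NQ = t:(1−t) = -3:4

KN:NQ = -3/4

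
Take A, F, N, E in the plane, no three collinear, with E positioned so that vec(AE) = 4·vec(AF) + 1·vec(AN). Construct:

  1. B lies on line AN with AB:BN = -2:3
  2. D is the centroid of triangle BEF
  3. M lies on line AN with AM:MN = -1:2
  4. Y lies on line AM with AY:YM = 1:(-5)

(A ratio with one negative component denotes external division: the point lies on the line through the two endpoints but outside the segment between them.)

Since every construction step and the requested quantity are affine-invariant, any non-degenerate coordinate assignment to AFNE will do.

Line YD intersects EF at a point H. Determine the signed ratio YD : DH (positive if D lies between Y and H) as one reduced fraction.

Set A = (0, 0), F = (1, 0), N = (0, 1), E = (4, 1); any affine frame gives the same invariant.
1. B lies on line AN with AB:BN = -2:3 ⇒ B = (0, -2)
2. D is the centroid of triangle BEF ⇒ D = (5/3, -1/3)
3. M lies on line AN with AM:MN = -1:2 ⇒ M = (0, -1)
4. Y lies on line AM with AY:YM = 1:(-5) ⇒ Y = (0, 1/4)
line YD meets EF at H = (35/41, -2/41)
D = Y + t·(H−Y) with t = 41/21, so YD:DH = 41/21:-20/21

YD:DH = -41/20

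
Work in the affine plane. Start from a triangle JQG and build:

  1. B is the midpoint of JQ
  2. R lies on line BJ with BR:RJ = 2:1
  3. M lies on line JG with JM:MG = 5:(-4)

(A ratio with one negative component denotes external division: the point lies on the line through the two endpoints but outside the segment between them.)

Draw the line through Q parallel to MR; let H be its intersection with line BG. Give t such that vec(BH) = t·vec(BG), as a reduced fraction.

t = -15/14

Choose coordinates J = (0, 0), Q = (1, 0), G = (0, 1).
1. B is the midpoint of JQ ⇒ B = (1/2, 0)
2. R lies on line BJ with BR:RJ = 2:1 ⇒ R = (1/6, 0)
3. M lies on line JG with JM:MG = 5:(-4) ⇒ M = (0, 5)
through Q parallel to MR: direction (1/6, -5); meets BG at H = (29/28, -15/14)
H = B + t·(G−B) with t = -15/14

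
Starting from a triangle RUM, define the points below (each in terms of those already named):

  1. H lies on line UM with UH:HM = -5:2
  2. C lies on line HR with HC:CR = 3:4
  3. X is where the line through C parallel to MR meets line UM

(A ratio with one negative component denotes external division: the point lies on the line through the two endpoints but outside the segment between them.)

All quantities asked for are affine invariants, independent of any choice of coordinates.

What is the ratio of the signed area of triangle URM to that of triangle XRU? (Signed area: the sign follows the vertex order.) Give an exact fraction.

Choose coordinates R = (0, 0), U = (1, 0), M = (0, 1).
1. H lies on line UM with UH:HM = -5:2 ⇒ H = (-2/3, 5/3)
2. C lies on line HR with HC:CR = 3:4 ⇒ C = (-8/21, 20/21)
3. X is where the line through C parallel to MR meets line UM ⇒ X = (-8/21, 29/21)
2·[URM] = -1, 2·[XRU] = 29/21
[URM]:[XRU] = -1:29/21 = -21/29

[URM]:[XRU] = -21/29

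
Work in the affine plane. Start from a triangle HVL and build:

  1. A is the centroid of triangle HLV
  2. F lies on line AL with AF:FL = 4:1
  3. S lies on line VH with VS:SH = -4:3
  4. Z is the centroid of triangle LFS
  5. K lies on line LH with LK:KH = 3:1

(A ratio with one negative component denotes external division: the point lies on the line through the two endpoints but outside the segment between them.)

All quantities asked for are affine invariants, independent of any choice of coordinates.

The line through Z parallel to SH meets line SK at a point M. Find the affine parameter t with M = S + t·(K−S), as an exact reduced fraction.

Set H = (0, 0), V = (1, 0), L = (0, 1); any affine frame gives the same invariant.
1. A is the centroid of triangle HLV ⇒ A = (1/3, 1/3)
2. F lies on line AL with AF:FL = 4:1 ⇒ F = (1/15, 13/15)
3. S lies on line VH with VS:SH = -4:3 ⇒ S = (-3, 0)
4. Z is the centroid of triangle LFS ⇒ Z = (-44/45, 28/45)
5. K lies on line LH with LK:KH = 3:1 ⇒ K = (0, 1/4)
through Z parallel to SH: direction (3, 0); meets SK at M = (67/15, 28/45)
M = S + t·(K−S) with t = 112/45

t = 112/45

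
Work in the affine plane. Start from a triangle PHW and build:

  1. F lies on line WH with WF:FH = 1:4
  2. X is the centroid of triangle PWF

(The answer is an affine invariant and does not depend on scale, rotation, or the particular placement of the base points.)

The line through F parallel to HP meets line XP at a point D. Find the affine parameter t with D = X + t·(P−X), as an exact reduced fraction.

t = -1/3

Set P = (0, 0), H = (1, 0), W = (0, 1); any affine frame gives the same invariant.
1. F lies on line WH with WF:FH = 1:4 ⇒ F = (1/5, 4/5)
2. X is the centroid of triangle PWF ⇒ X = (1/15, 3/5)
through F parallel to HP: direction (-1, 0); meets XP at D = (4/45, 4/5)
D = X + t·(P−X) with t = -1/3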